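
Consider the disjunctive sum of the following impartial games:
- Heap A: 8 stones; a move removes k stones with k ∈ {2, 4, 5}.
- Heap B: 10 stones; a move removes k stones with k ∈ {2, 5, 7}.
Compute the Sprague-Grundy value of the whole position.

0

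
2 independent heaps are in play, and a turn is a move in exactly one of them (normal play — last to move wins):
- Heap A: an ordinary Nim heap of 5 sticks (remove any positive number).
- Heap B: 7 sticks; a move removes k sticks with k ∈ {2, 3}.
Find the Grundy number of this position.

Heap A is a plain Nim heap of size 5, so its Grundy value is 5.
Build the Grundy sequence for heap B with g(k) = mex{g(k−s) : s ∈ {2, 3}, s ≤ k}:
k:     0  1  2  3  4  5  6  7
g(k):  0  0  1  1  2  0  0  1
So g(7) = 1.
The value of a disjunctive sum is the nim-sum of the parts.
Combined value = 5 XOR 1 = 4.

4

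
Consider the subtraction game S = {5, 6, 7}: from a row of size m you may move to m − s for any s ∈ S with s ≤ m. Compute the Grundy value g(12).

0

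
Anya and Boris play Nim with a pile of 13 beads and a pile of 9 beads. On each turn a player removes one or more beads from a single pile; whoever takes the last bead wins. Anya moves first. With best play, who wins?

Nim-sum: 13 ⊕ 9 = 4.
The nim-sum is 4 ≠ 0, so this is an N-position: the player to move can win; Anya has a winning move.

Anya wins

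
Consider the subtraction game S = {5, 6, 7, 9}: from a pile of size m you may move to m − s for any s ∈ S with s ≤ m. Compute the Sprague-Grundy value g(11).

2

Grundy values for subtraction set {5, 6, 7, 9}:
k:     0  1  2  3  4  5  6  7  8  9 10 11
g(k):  0  0  0  0  0  1  1  1  1  1  2  2
So g(11) = 2.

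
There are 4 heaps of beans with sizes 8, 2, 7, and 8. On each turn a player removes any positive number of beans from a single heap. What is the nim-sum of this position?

5

Write each in binary and XOR column by column:
  1000  (8)
  0010  (2)
  0111  (7)
  1000  (8)
  ----
  0101  (5)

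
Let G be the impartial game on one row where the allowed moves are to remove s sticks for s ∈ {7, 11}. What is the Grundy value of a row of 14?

Build the Grundy sequence with g(k) = mex{g(k−s) : s ∈ {7, 11}, s ≤ k}:
g(0) = mex{} = 0
g(1) = mex{} = 0
g(2) = mex{} = 0
g(3) = mex{} = 0
g(4) = mex{} = 0
g(5) = mex{} = 0
g(6) = mex{} = 0
g(7) = mex{0} = 1
g(8) = mex{0} = 1
g(9) = mex{0} = 1
g(10) = mex{0} = 1
g(11) = mex{0} = 1
g(12) = mex{0} = 1
g(13) = mex{0} = 1
g(14) = mex{0,1} = 2
So g(14) = 2.

2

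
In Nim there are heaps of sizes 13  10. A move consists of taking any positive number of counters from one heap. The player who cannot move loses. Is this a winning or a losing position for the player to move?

Compute the nim-sum pairwise:
13 ^ 10 = 7
The nim-sum is 7 ≠ 0, so this is an N-position: the player to move can win.

Winning position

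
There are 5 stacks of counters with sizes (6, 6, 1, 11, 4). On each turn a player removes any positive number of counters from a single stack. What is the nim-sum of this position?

14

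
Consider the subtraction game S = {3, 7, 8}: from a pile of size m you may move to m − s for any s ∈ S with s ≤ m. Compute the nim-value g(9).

1

Compute g(0), g(1), … for moves {3, 7, 8}:
g(0) = mex{} = 0
g(1) = mex{} = 0
g(2) = mex{} = 0
g(3) = mex{0} = 1
g(4) = mex{0} = 1
g(5) = mex{0} = 1
g(6) = mex{1} = 0
g(7) = mex{0,1} = 2
g(8) = mex{0,1} = 2
g(9) = mex{0} = 1
So g(9) = 1.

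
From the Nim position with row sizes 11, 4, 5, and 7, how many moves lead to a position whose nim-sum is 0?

Compute the nim-sum pairwise:
11 XOR 4 = 15
15 XOR 5 = 10
10 XOR 7 = 13
The overall nim-sum is X = 13. A row of size p has a winning move iff p XOR X < p (reduce it to p XOR X).
  11: 11 XOR 13 = 6 < 11 — winning move (to 6).
  4: 4 XOR 13 = 9 ≥ 4 — no move.
  5: 5 XOR 13 = 8 ≥ 5 — no move.
  7: 7 XOR 13 = 10 ≥ 7 — no move.
That gives 1 winning move.

1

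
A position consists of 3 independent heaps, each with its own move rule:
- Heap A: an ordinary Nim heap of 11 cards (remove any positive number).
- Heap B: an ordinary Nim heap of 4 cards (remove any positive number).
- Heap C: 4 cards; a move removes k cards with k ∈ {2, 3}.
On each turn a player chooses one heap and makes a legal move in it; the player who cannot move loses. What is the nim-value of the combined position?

13

Heap A is a plain Nim heap of size 11, so its Grundy value is 11.
Heap B is a plain Nim heap of size 4, so its Grundy value is 4.
Build the Grundy sequence for heap C with g(k) = mex{g(k−s) : s ∈ {2, 3}, s ≤ k}:
g(0) = mex{} = 0
g(1) = mex{} = 0
g(2) = mex{0} = 1
g(3) = mex{0} = 1
g(4) = mex{0,1} = 2
So g(4) = 2.
The value of a disjunctive sum is the nim-sum of the parts.
Combined value = 11 ⊕ 4 ⊕ 2 = 13.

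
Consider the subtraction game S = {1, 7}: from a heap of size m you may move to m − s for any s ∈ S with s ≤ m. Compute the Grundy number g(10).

0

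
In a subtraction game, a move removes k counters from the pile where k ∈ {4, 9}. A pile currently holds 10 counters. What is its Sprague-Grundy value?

Compute g(0), g(1), … for moves {4, 9}:
g(0) = mex{} = 0
g(1) = mex{} = 0
g(2) = mex{} = 0
g(3) = mex{} = 0
g(4) = mex{0} = 1
g(5) = mex{0} = 1
g(6) = mex{0} = 1
g(7) = mex{0} = 1
g(8) = mex{1} = 0
g(9) = mex{0,1} = 2
g(10) = mex{0,1} = 2
So g(10) = 2.

2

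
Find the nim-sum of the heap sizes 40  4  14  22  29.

Nim-sum: 40 ⊕ 4 ⊕ 14 ⊕ 22 ⊕ 29 = 41.

41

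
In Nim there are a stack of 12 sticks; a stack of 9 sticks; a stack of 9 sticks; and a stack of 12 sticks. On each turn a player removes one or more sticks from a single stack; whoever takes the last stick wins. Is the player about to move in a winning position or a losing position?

In binary:
  1100  (12)
  1001  (9)
  1001  (9)
  1100  (12)
  ----
  0000  (0)
The nim-sum is 0, so this is a P-position: the player to move is in a losing position under optimal play.

Losing position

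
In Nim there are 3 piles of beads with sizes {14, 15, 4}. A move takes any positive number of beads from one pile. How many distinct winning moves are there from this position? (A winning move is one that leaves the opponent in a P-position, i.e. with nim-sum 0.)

Nim-sum: 14 ^ 15 ^ 4 = 5.
The overall nim-sum is X = 5. A pile of size p has a winning move iff p XOR X < p (reduce it to p XOR X).
  14: 14 XOR 5 = 11 < 14 — winning move (to 11).
  15: 15 XOR 5 = 10 < 15 — winning move (to 10).
  4: 4 XOR 5 = 1 < 4 — winning move (to 1).
That gives 3 winning moves.

3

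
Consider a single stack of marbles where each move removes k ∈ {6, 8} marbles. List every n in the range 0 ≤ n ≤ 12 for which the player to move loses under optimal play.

0, 1, 2, 3, 4, 5

Build the Grundy sequence with g(k) = mex{g(k−s) : s ∈ {6, 8}, s ≤ k}:
k:     0  1  2  3  4  5  6  7  8  9 10 11 12
g(k):  0  0  0  0  0  0  1  1  1  1  1  1  2
The P-positions (g = 0) in 0..12 are 0, 1, 2, 3, 4, 5.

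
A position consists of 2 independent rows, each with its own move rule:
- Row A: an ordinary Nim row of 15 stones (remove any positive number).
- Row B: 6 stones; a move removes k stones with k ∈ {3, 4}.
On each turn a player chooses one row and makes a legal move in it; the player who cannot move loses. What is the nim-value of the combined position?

13

Row A is a plain Nim row of size 15, so its Grundy value is 15.
Grundy values for row B (subtraction set {3, 4}):
k:     0  1  2  3  4  5  6
g(k):  0  0  0  1  1  1  2
So g(6) = 2.
The value of a disjunctive sum is the nim-sum of the parts.
Combined value = 15 ⊕ 2 = 13.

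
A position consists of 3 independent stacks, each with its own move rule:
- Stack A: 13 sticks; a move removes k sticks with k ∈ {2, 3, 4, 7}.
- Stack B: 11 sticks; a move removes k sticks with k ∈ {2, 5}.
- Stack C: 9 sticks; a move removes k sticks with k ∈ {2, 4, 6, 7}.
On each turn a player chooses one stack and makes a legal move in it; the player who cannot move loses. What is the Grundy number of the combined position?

1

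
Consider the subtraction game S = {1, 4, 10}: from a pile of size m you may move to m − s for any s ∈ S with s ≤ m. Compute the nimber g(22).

1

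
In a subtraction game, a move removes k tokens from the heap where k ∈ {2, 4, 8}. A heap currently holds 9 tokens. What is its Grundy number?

1

Build the Grundy sequence with g(k) = mex{g(k−s) : s ∈ {2, 4, 8}, s ≤ k}:
k:     0  1  2  3  4  5  6  7  8  9
g(k):  0  0  1  1  2  2  0  0  1  1
So g(9) = 1.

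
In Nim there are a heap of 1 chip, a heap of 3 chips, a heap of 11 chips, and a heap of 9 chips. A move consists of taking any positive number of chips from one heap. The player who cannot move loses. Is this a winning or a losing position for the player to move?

Losing position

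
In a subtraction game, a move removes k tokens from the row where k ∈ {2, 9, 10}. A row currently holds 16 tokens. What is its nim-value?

0

Build the Grundy sequence with g(k) = mex{g(k−s) : s ∈ {2, 9, 10}, s ≤ k}:
k:     0  1  2  3  4  5  6  7  8  9 10 11 12 13 14 15 16
g(k):  0  0  1  1  0  0  1  1  0  2  1  3  0  2  1  3  0
So g(16) = 0.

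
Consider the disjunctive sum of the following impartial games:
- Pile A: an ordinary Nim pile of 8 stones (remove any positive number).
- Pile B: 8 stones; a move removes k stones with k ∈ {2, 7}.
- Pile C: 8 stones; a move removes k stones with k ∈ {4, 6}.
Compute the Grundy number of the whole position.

8

Pile A is a plain Nim pile of size 8, so its Grundy value is 8.
Build the Grundy sequence for pile B with g(k) = mex{g(k−s) : s ∈ {2, 7}, s ≤ k}:
k:     0  1  2  3  4  5  6  7  8
g(k):  0  0  1  1  0  0  1  1  2
So g(8) = 2.
Grundy values for pile C (subtraction set {4, 6}):
k:     0  1  2  3  4  5  6  7  8
g(k):  0  0  0  0  1  1  1  1  2
So g(8) = 2.
The value of a disjunctive sum is the nim-sum of the parts.
Combined value = 8 XOR 2 XOR 2 = 8.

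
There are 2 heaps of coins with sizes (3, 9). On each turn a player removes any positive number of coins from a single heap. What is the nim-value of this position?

Compute the nim-sum pairwise:
3 ^ 9 = 10

10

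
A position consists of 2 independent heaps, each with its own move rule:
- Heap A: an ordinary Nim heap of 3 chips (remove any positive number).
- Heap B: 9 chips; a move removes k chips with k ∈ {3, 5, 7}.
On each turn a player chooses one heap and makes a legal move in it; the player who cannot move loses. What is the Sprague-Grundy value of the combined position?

0

Heap A is a plain Nim heap of size 3, so its Grundy value is 3.
Grundy values for heap B (subtraction set {3, 5, 7}):
k:     0  1  2  3  4  5  6  7  8  9
g(k):  0  0  0  1  1  1  2  2  2  3
So g(9) = 3.
By the Sprague-Grundy theorem, the Grundy value of a sum of independent games is the XOR of the component values.
Combined value = 3 XOR 3 = 0.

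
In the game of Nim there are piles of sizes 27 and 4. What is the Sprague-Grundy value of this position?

Compute the nim-sum pairwise:
27 ⊕ 4 = 31

31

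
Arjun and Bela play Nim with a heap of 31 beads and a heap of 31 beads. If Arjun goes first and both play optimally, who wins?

Bela wins

Compute the nim-sum pairwise:
31 ^ 31 = 0
The nim-sum is 0, so this is a P-position: the player to move is in a losing position under optimal play; Arjun is about to move from it and so loses — Bela wins.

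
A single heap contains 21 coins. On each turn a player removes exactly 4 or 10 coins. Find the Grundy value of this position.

Compute g(0), g(1), … for moves {4, 10}:
k:     0  1  2  3  4  5  6  7  8  9 10 11 12 13 14 15 16 17 18 19 20 21
g(k):  0  0  0  0  1  1  1  1  0  0  2  2  1  1  0  0  0  0  1  1  1  1
So g(21) = 1.

1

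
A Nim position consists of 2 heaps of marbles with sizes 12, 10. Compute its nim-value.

6

In binary:
  1100  (12)
  1010  (10)
  ----
  0110  (6)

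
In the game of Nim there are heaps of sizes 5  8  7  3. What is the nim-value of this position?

9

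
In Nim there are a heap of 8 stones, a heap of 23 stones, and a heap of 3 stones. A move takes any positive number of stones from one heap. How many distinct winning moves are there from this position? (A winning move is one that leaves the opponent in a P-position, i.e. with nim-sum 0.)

Compute the nim-sum pairwise:
8 ⊕ 23 = 31
31 ⊕ 3 = 28
The overall nim-sum is X = 28. A heap of size p has a winning move iff p XOR X < p (reduce it to p XOR X).
  8: 8 XOR 28 = 20 ≥ 8 — no move.
  23: 23 XOR 28 = 11 < 23 — winning move (to 11).
  3: 3 XOR 28 = 31 ≥ 3 — no move.
That gives 1 winning move.

1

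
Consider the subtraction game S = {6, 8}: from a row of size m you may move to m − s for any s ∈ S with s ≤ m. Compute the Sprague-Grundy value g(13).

Compute g(0), g(1), … for moves {6, 8}:
g(0) = mex{} = 0
g(1) = mex{} = 0
g(2) = mex{} = 0
g(3) = mex{} = 0
g(4) = mex{} = 0
g(5) = mex{} = 0
g(6) = mex{0} = 1
g(7) = mex{0} = 1
g(8) = mex{0} = 1
g(9) = mex{0} = 1
g(10) = mex{0} = 1
g(11) = mex{0} = 1
g(12) = mex{0,1} = 2
g(13) = mex{0,1} = 2
So g(13) = 2.

2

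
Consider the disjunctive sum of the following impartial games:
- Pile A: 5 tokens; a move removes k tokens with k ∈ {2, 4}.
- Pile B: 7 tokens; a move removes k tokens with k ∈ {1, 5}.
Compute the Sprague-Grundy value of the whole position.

3

Build the Grundy sequence for pile A with g(k) = mex{g(k−s) : s ∈ {2, 4}, s ≤ k}:
g(0) = mex{} = 0
g(1) = mex{} = 0
g(2) = mex{0} = 1
g(3) = mex{0} = 1
g(4) = mex{0,1} = 2
g(5) = mex{0,1} = 2
So g(5) = 2.
Grundy values for pile B (subtraction set {1, 5}):
g(0) = mex{} = 0
g(1) = mex{0} = 1
g(2) = mex{1} = 0
g(3) = mex{0} = 1
g(4) = mex{1} = 0
g(5) = mex{0} = 1
g(6) = mex{1} = 0
g(7) = mex{0} = 1
So g(7) = 1.
The value of a disjunctive sum is the nim-sum of the parts.
Combined value = 2 XOR 1 = 3.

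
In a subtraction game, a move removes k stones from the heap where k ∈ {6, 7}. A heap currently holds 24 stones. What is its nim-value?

1

Grundy values for subtraction set {6, 7}:
k:     0  1  2  3  4  5  6  7  8  9 10 11 12 13 14 15 16 17 18 19 20 21 22 23 24
g(k):  0  0  0  0  0  0  1  1  1  1  1  1  2  0  0  0  0  0  0  1  1  1  1  1  1
So g(24) = 1.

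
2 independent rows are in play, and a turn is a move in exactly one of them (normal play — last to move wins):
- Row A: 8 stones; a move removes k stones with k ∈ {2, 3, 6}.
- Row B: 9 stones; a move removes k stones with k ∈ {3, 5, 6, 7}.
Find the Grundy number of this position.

Grundy values for row A (subtraction set {2, 3, 6}):
k:     0  1  2  3  4  5  6  7  8
g(k):  0  0  1  1  2  0  3  1  2
So g(8) = 2.
Build the Grundy sequence for row B with g(k) = mex{g(k−s) : s ∈ {3, 5, 6, 7}, s ≤ k}:
k:     0  1  2  3  4  5  6  7  8  9
g(k):  0  0  0  1  1  1  2  2  2  3
So g(9) = 3.
By the Sprague-Grundy theorem, the Grundy value of a sum of independent games is the XOR of the component values.
Combined value = 2 XOR 3 = 1.

1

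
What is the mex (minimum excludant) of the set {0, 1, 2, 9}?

The values 0, 1, 2 are all present; 3 is the first non-negative integer missing from the set.

3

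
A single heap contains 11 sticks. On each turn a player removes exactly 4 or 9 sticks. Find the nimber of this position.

Grundy values for subtraction set {4, 9}:
k:     0  1  2  3  4  5  6  7  8  9 10 11
g(k):  0  0  0  0  1  1  1  1  0  2  2  2
So g(11) = 2.

2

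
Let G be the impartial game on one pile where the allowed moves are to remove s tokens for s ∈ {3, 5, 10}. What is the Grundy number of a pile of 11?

1

Compute g(0), g(1), … for moves {3, 5, 10}:
k:     0  1  2  3  4  5  6  7  8  9 10 11
g(k):  0  0  0  1  1  1  2  2  0  0  3  1
So g(11) = 1.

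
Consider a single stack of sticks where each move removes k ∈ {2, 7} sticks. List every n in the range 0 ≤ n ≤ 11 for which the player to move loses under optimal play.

0, 1, 4, 5, 9, 10

Compute g(0), g(1), … for moves {2, 7}:
g(0) = mex{} = 0
g(1) = mex{} = 0
g(2) = mex{0} = 1
g(3) = mex{0} = 1
g(4) = mex{1} = 0
g(5) = mex{1} = 0
g(6) = mex{0} = 1
g(7) = mex{0} = 1
g(8) = mex{0,1} = 2
g(9) = mex{1} = 0
g(10) = mex{1,2} = 0
g(11) = mex{0} = 1
The P-positions (g = 0) in 0..11 are 0, 1, 4, 5, 9, 10.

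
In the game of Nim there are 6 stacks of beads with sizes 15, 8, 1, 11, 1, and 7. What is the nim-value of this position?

11

Nim-sum: 15 ⊕ 8 ⊕ 1 ⊕ 11 ⊕ 1 ⊕ 7 = 11.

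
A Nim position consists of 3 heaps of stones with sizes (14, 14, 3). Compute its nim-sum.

Nim-sum: 14 XOR 14 XOR 3 = 3.

3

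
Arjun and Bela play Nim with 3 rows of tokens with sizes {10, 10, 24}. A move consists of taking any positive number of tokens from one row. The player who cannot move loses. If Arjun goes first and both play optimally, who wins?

Arjun wins

Nim-sum: 10 ^ 10 ^ 24 = 24.
The nim-sum is 24 ≠ 0, so this is an N-position: the player to move can win; Arjun has a winning move.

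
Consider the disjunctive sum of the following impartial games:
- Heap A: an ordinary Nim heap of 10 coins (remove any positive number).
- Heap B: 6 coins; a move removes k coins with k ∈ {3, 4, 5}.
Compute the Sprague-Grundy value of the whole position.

Heap A is a plain Nim heap of size 10, so its Grundy value is 10.
Build the Grundy sequence for heap B with g(k) = mex{g(k−s) : s ∈ {3, 4, 5}, s ≤ k}:
k:     0  1  2  3  4  5  6
g(k):  0  0  0  1  1  1  2
So g(6) = 2.
The value of a disjunctive sum is the nim-sum of the parts.
Combined value = 10 ⊕ 2 = 8.

8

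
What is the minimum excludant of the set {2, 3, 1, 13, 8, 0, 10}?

4

The values 0, 1, 2, 3 are all present; 4 is the first non-negative integer missing from the set.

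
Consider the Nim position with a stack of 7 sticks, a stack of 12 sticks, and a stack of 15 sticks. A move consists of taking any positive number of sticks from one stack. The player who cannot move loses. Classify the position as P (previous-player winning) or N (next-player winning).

Compute the nim-sum pairwise:
7 XOR 12 = 11
11 XOR 15 = 4
The nim-sum is 4 ≠ 0, so this is an N-position: the player to move can win.

N-position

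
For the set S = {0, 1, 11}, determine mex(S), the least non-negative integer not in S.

The values 0, 1 are all present; 2 is the first non-negative integer missing from the set.

2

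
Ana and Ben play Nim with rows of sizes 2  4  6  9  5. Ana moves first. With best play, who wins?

Ana wins

Nim-sum: 2 XOR 4 XOR 6 XOR 9 XOR 5 = 12.
The nim-sum is 12 ≠ 0, so this is an N-position: the player to move can win; Ana has a winning move.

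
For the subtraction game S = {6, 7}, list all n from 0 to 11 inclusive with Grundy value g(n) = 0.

0, 1, 2, 3, 4, 5

Build the Grundy sequence with g(k) = mex{g(k−s) : s ∈ {6, 7}, s ≤ k}:
k:     0  1  2  3  4  5  6  7  8  9 10 11
g(k):  0  0  0  0  0  0  1  1  1  1  1  1
The P-positions (g = 0) in 0..11 are 0, 1, 2, 3, 4, 5.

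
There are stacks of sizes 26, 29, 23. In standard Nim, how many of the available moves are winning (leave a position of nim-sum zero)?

3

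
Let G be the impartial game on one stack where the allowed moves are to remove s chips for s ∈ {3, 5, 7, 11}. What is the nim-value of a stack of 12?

4

Grundy values for subtraction set {3, 5, 7, 11}:
g(0) = mex{} = 0
g(1) = mex{} = 0
g(2) = mex{} = 0
g(3) = mex{0} = 1
g(4) = mex{0} = 1
g(5) = mex{0} = 1
g(6) = mex{0,1} = 2
g(7) = mex{0,1} = 2
g(8) = mex{0,1} = 2
g(9) = mex{0,1,2} = 3
g(10) = mex{1,2} = 0
g(11) = mex{0,1,2} = 3
g(12) = mex{0,1,2,3} = 4
So g(12) = 4.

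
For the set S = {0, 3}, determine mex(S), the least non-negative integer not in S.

0 is in the set but 1 is not, so the mex is 1.

1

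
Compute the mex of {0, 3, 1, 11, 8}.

2

The values 0, 1 are all present; 2 is the first non-negative integer missing from the set.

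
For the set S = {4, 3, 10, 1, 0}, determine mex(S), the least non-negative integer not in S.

2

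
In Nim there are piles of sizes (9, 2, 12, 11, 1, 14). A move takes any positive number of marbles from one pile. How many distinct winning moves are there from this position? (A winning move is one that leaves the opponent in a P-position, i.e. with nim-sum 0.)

Write each in binary and XOR column by column:
  1001  (9)
  0010  (2)
  1100  (12)
  1011  (11)
  0001  (1)
  1110  (14)
  ----
  0011  (3)
The overall nim-sum is X = 3. A pile of size p has a winning move iff p XOR X < p (reduce it to p XOR X).
  9: 9 XOR 3 = 10 ≥ 9 — no move.
  2: 2 XOR 3 = 1 < 2 — winning move (to 1).
  12: 12 XOR 3 = 15 ≥ 12 — no move.
  11: 11 XOR 3 = 8 < 11 — winning move (to 8).
  1: 1 XOR 3 = 2 ≥ 1 — no move.
  14: 14 XOR 3 = 13 < 14 — winning move (to 13).
That gives 3 winning moves.

3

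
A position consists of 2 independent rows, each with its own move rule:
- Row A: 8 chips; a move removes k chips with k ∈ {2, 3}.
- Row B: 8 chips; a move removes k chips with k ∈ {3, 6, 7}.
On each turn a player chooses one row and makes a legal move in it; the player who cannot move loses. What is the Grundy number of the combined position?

3

Build the Grundy sequence for row A with g(k) = mex{g(k−s) : s ∈ {2, 3}, s ≤ k}:
k:     0  1  2  3  4  5  6  7  8
g(k):  0  0  1  1  2  0  0  1  1
So g(8) = 1.
For row B, compute g(0), g(1), … with moves {3, 6, 7}:
k:     0  1  2  3  4  5  6  7  8
g(k):  0  0  0  1  1  1  2  2  2
So g(8) = 2.
By the Sprague-Grundy theorem, the Grundy value of a sum of independent games is the XOR of the component values.
Combined value = 1 ⊕ 2 = 3.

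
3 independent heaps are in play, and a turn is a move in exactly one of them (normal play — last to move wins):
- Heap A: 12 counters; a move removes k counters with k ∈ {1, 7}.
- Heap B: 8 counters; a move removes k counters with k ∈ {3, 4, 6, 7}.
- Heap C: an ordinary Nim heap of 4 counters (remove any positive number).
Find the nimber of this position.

6

Build the Grundy sequence for heap A with g(k) = mex{g(k−s) : s ∈ {1, 7}, s ≤ k}:
g(0) = mex{} = 0
g(1) = mex{0} = 1
g(2) = mex{1} = 0
g(3) = mex{0} = 1
g(4) = mex{1} = 0
g(5) = mex{0} = 1
g(6) = mex{1} = 0
g(7) = mex{0} = 1
g(8) = mex{1} = 0
g(9) = mex{0} = 1
g(10) = mex{1} = 0
g(11) = mex{0} = 1
g(12) = mex{1} = 0
So g(12) = 0.
For heap B, compute g(0), g(1), … with moves {3, 4, 6, 7}:
k:     0  1  2  3  4  5  6  7  8
g(k):  0  0  0  1  1  1  2  2  2
So g(8) = 2.
Heap C is a plain Nim heap of size 4, so its Grundy value is 4.
The value of a disjunctive sum is the nim-sum of the parts.
Combined value = 0 XOR 2 XOR 4 = 6.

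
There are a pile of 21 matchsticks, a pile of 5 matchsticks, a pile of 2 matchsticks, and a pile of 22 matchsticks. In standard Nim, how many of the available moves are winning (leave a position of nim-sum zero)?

Compute the nim-sum pairwise:
21 ⊕ 5 = 16
16 ⊕ 2 = 18
18 ⊕ 22 = 4
The overall nim-sum is X = 4. A pile of size p has a winning move iff p XOR X < p (reduce it to p XOR X).
  21: 21 XOR 4 = 17 < 21 — winning move (to 17).
  5: 5 XOR 4 = 1 < 5 — winning move (to 1).
  2: 2 XOR 4 = 6 ≥ 2 — no move.
  22: 22 XOR 4 = 18 < 22 — winning move (to 18).
That gives 3 winning moves.

3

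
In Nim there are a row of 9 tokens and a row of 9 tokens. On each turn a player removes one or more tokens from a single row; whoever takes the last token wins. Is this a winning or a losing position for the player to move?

Compute the nim-sum pairwise:
9 ⊕ 9 = 0
The nim-sum is 0, so this is a P-position: the player to move is in a losing position under optimal play.

Losing position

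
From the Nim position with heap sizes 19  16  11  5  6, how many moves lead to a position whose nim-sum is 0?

Nim-sum: 19 ^ 16 ^ 11 ^ 5 ^ 6 = 11.
The overall nim-sum is X = 11. A heap of size p has a winning move iff p XOR X < p (reduce it to p XOR X).
  19: 19 XOR 11 = 24 ≥ 19 — no move.
  16: 16 XOR 11 = 27 ≥ 16 — no move.
  11: 11 XOR 11 = 0 < 11 — winning move (to 0).
  5: 5 XOR 11 = 14 ≥ 5 — no move.
  6: 6 XOR 11 = 13 ≥ 6 — no move.
That gives 1 winning move.

1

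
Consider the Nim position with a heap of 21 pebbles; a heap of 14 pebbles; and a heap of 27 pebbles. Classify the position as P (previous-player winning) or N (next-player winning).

P-position

Compute the nim-sum pairwise:
21 ^ 14 = 27
27 ^ 27 = 0
The nim-sum is 0, so this is a P-position: the player to move is in a losing position under optimal play.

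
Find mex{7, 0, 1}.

The values 0, 1 are all present; 2 is the first non-negative integer missing from the set.

2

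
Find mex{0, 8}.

0 is in the set but 1 is not, so the mex is 1.

1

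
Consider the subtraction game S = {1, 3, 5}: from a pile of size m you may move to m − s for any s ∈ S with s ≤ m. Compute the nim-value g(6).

0

Build the Grundy sequence with g(k) = mex{g(k−s) : s ∈ {1, 3, 5}, s ≤ k}:
k:     0  1  2  3  4  5  6
g(k):  0  1  0  1  0  1  0
So g(6) = 0.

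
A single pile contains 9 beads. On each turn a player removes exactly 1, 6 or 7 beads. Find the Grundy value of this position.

Compute g(0), g(1), … for moves {1, 6, 7}:
k:     0  1  2  3  4  5  6  7  8  9
g(k):  0  1  0  1  0  1  2  3  2  3
So g(9) = 3.

3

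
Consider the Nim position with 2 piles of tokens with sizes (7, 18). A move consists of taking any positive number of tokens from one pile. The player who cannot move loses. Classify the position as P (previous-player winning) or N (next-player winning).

Compute the nim-sum pairwise:
7 ⊕ 18 = 21
The nim-sum is 21 ≠ 0, so this is an N-position: the player to move can win.

N-position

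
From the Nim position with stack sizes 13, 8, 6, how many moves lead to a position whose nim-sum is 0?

Nim-sum: 13 XOR 8 XOR 6 = 3.
The overall nim-sum is X = 3. A stack of size p has a winning move iff p XOR X < p (reduce it to p XOR X).
  13: 13 XOR 3 = 14 ≥ 13 — no move.
  8: 8 XOR 3 = 11 ≥ 8 — no move.
  6: 6 XOR 3 = 5 < 6 — winning move (to 5).
That gives 1 winning move.

1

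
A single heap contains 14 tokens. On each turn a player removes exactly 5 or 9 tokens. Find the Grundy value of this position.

0

Build the Grundy sequence with g(k) = mex{g(k−s) : s ∈ {5, 9}, s ≤ k}:
g(0) = mex{} = 0
g(1) = mex{} = 0
g(2) = mex{} = 0
g(3) = mex{} = 0
g(4) = mex{} = 0
g(5) = mex{0} = 1
g(6) = mex{0} = 1
g(7) = mex{0} = 1
g(8) = mex{0} = 1
g(9) = mex{0} = 1
g(10) = mex{0,1} = 2
g(11) = mex{0,1} = 2
g(12) = mex{0,1} = 2
g(13) = mex{0,1} = 2
g(14) = mex{1} = 0
So g(14) = 0.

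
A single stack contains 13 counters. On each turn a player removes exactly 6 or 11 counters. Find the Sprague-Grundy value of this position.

2

Compute g(0), g(1), … for moves {6, 11}:
k:     0  1  2  3  4  5  6  7  8  9 10 11 12 13
g(k):  0  0  0  0  0  0  1  1  1  1  1  1  2  2
So g(13) = 2.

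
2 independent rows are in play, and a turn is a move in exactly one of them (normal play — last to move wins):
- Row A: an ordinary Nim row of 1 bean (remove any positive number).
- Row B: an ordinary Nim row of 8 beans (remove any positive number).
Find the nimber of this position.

9

Row A is a plain Nim row of size 1, so its Grundy value is 1.
Row B is a plain Nim row of size 8, so its Grundy value is 8.
By the Sprague-Grundy theorem, the Grundy value of a sum of independent games is the XOR of the component values.
Combined value = 1 ⊕ 8 = 9.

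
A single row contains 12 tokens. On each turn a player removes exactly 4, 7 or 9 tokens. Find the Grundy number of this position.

Grundy values for subtraction set {4, 7, 9}:
g(0) = mex{} = 0
g(1) = mex{} = 0
g(2) = mex{} = 0
g(3) = mex{} = 0
g(4) = mex{0} = 1
g(5) = mex{0} = 1
g(6) = mex{0} = 1
g(7) = mex{0} = 1
g(8) = mex{0,1} = 2
g(9) = mex{0,1} = 2
g(10) = mex{0,1} = 2
g(11) = mex{0,1} = 2
g(12) = mex{0,1,2} = 3
So g(12) = 3.

3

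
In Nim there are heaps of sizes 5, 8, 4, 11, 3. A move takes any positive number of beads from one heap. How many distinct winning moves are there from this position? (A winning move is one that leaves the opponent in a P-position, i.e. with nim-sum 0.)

3

Compute the nim-sum pairwise:
5 ⊕ 8 = 13
13 ⊕ 4 = 9
9 ⊕ 11 = 2
2 ⊕ 3 = 1
The overall nim-sum is X = 1. A heap of size p has a winning move iff p XOR X < p (reduce it to p XOR X).
  5: 5 XOR 1 = 4 < 5 — winning move (to 4).
  8: 8 XOR 1 = 9 ≥ 8 — no move.
  4: 4 XOR 1 = 5 ≥ 4 — no move.
  11: 11 XOR 1 = 10 < 11 — winning move (to 10).
  3: 3 XOR 1 = 2 < 3 — winning move (to 2).
That gives 3 winning moves.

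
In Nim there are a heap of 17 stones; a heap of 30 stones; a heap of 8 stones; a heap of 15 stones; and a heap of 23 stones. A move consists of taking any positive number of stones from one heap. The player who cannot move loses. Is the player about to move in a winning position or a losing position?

Winning position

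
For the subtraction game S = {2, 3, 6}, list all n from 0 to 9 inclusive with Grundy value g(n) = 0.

0, 1, 5, 9

Grundy values for subtraction set {2, 3, 6}:
k:     0  1  2  3  4  5  6  7  8  9
g(k):  0  0  1  1  2  0  3  1  2  0
The P-positions (g = 0) in 0..9 are 0, 1, 5, 9.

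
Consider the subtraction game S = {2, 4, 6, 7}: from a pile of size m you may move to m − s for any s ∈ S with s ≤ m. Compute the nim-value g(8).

4

Compute g(0), g(1), … for moves {2, 4, 6, 7}:
k:     0  1  2  3  4  5  6  7  8
g(k):  0  0  1  1  2  2  3  3  4
So g(8) = 4.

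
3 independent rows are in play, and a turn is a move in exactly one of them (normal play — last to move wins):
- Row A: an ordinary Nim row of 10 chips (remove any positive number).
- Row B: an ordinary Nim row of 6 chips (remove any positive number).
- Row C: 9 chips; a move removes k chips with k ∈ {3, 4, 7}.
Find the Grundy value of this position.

15

Row A is a plain Nim row of size 10, so its Grundy value is 10.
Row B is a plain Nim row of size 6, so its Grundy value is 6.
Grundy values for row C (subtraction set {3, 4, 7}):
k:     0  1  2  3  4  5  6  7  8  9
g(k):  0  0  0  1  1  1  2  2  2  3
So g(9) = 3.
By the Sprague-Grundy theorem, the Grundy value of a sum of independent games is the XOR of the component values.
Combined value = 10 ⊕ 6 ⊕ 3 = 15.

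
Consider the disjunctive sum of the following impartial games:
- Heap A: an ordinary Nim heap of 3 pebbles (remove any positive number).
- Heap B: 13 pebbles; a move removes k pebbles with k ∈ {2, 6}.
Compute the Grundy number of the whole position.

Heap A is a plain Nim heap of size 3, so its Grundy value is 3.
Build the Grundy sequence for heap B with g(k) = mex{g(k−s) : s ∈ {2, 6}, s ≤ k}:
g(0) = mex{} = 0
g(1) = mex{} = 0
g(2) = mex{0} = 1
g(3) = mex{0} = 1
g(4) = mex{1} = 0
g(5) = mex{1} = 0
g(6) = mex{0} = 1
g(7) = mex{0} = 1
g(8) = mex{1} = 0
g(9) = mex{1} = 0
g(10) = mex{0} = 1
g(11) = mex{0} = 1
g(12) = mex{1} = 0
g(13) = mex{1} = 0
So g(13) = 0.
The value of a disjunctive sum is the nim-sum of the parts.
Combined value = 3 XOR 0 = 3.

3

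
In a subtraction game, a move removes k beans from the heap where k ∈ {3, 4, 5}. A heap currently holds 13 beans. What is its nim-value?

Build the Grundy sequence with g(k) = mex{g(k−s) : s ∈ {3, 4, 5}, s ≤ k}:
k:     0  1  2  3  4  5  6  7  8  9 10 11 12 13
g(k):  0  0  0  1  1  1  2  2  0  0  0  1  1  1
So g(13) = 1.

1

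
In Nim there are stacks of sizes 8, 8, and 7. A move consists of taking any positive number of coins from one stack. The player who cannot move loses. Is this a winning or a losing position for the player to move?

Winning position

Nim-sum: 8 ⊕ 8 ⊕ 7 = 7.
The nim-sum is 7 ≠ 0, so this is an N-position: the player to move can win.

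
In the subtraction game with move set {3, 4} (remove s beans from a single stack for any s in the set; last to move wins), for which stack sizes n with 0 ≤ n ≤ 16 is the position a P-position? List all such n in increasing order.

0, 1, 2, 7, 8, 9, 14, 15, 16

Build the Grundy sequence with g(k) = mex{g(k−s) : s ∈ {3, 4}, s ≤ k}:
k:     0  1  2  3  4  5  6  7  8  9 10 11 12 13 14 15 16
g(k):  0  0  0  1  1  1  2  0  0  0  1  1  1  2  0  0  0
The P-positions (g = 0) in 0..16 are 0, 1, 2, 7, 8, 9, 14, 15, 16.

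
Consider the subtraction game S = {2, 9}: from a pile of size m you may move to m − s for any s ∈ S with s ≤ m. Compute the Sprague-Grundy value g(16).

Build the Grundy sequence with g(k) = mex{g(k−s) : s ∈ {2, 9}, s ≤ k}:
k:     0  1  2  3  4  5  6  7  8  9 10 11 12 13 14 15 16
g(k):  0  0  1  1  0  0  1  1  0  2  1  0  0  1  1  0  0
So g(16) = 0.

0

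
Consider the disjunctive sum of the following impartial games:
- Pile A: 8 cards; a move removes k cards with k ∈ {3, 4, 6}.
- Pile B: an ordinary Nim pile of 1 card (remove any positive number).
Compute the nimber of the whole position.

3

Grundy values for pile A (subtraction set {3, 4, 6}):
g(0) = mex{} = 0
g(1) = mex{} = 0
g(2) = mex{} = 0
g(3) = mex{0} = 1
g(4) = mex{0} = 1
g(5) = mex{0} = 1
g(6) = mex{0,1} = 2
g(7) = mex{0,1} = 2
g(8) = mex{0,1} = 2
So g(8) = 2.
Pile B is a plain Nim pile of size 1, so its Grundy value is 1.
The value of a disjunctive sum is the nim-sum of the parts.
Combined value = 2 ⊕ 1 = 3.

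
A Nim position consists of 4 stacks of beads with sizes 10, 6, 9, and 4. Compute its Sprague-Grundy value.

1

Nim-sum: 10 ⊕ 6 ⊕ 9 ⊕ 4 = 1.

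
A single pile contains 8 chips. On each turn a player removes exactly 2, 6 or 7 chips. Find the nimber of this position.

2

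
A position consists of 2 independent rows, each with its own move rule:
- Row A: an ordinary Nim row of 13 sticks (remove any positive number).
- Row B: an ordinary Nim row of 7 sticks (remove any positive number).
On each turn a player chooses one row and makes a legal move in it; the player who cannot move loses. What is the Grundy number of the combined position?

Row A is a plain Nim row of size 13, so its Grundy value is 13.
Row B is a plain Nim row of size 7, so its Grundy value is 7.
The value of a disjunctive sum is the nim-sum of the parts.
Combined value = 13 XOR 7 = 10.

10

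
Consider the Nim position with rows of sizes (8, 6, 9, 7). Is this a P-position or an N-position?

Nim-sum: 8 ⊕ 6 ⊕ 9 ⊕ 7 = 0.
The nim-sum is 0, so this is a P-position: the player to move is in a losing position under optimal play.

P-position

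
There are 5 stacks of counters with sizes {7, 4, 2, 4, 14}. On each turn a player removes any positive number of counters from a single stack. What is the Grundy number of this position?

11

Nim-sum: 7 ^ 4 ^ 2 ^ 4 ^ 14 = 11.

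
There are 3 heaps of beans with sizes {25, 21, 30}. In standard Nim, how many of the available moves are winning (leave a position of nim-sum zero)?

Write each in binary and XOR column by column:
  11001  (25)
  10101  (21)
  11110  (30)
  -----
  10010  (18)
The overall nim-sum is X = 18. A heap of size p has a winning move iff p XOR X < p (reduce it to p XOR X).
  25: 25 XOR 18 = 11 < 25 — winning move (to 11).
  21: 21 XOR 18 = 7 < 21 — winning move (to 7).
  30: 30 XOR 18 = 12 < 30 — winning move (to 12).
That gives 3 winning moves.

3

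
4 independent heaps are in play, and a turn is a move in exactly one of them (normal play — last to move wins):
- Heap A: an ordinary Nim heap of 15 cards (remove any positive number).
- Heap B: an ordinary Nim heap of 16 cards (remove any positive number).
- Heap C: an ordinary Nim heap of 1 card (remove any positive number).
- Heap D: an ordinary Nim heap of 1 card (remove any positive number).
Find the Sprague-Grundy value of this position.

31

Heap A is a plain Nim heap of size 15, so its Grundy value is 15.
Heap B is a plain Nim heap of size 16, so its Grundy value is 16.
Heap C is a plain Nim heap of size 1, so its Grundy value is 1.
Heap D is a plain Nim heap of size 1, so its Grundy value is 1.
By the Sprague-Grundy theorem, the Grundy value of a sum of independent games is the XOR of the component values.
Combined value = 15 ⊕ 16 ⊕ 1 ⊕ 1 = 31.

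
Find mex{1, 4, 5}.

0

0 is not in the set, so the mex is 0.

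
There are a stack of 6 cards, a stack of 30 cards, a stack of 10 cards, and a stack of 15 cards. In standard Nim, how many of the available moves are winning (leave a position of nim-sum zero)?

1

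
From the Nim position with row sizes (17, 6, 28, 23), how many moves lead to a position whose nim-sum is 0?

Compute the nim-sum pairwise:
17 ^ 6 = 23
23 ^ 28 = 11
11 ^ 23 = 28
The overall nim-sum is X = 28. A row of size p has a winning move iff p XOR X < p (reduce it to p XOR X).
  17: 17 XOR 28 = 13 < 17 — winning move (to 13).
  6: 6 XOR 28 = 26 ≥ 6 — no move.
  28: 28 XOR 28 = 0 < 28 — winning move (to 0).
  23: 23 XOR 28 = 11 < 23 — winning move (to 11).
That gives 3 winning moves.

3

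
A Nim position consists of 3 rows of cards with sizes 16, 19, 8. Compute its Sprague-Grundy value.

11

Compute the nim-sum pairwise:
16 XOR 19 = 3
3 XOR 8 = 11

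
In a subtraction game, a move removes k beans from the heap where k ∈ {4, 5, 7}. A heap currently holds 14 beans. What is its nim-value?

Compute g(0), g(1), … for moves {4, 5, 7}:
g(0) = mex{} = 0
g(1) = mex{} = 0
g(2) = mex{} = 0
g(3) = mex{} = 0
g(4) = mex{0} = 1
g(5) = mex{0} = 1
g(6) = mex{0} = 1
g(7) = mex{0} = 1
g(8) = mex{0,1} = 2
g(9) = mex{0,1} = 2
g(10) = mex{0,1} = 2
g(11) = mex{1} = 0
g(12) = mex{1,2} = 0
g(13) = mex{1,2} = 0
g(14) = mex{1,2} = 0
So g(14) = 0.

0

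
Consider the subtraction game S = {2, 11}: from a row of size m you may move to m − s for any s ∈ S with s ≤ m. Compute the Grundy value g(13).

Compute g(0), g(1), … for moves {2, 11}:
g(0) = mex{} = 0
g(1) = mex{} = 0
g(2) = mex{0} = 1
g(3) = mex{0} = 1
g(4) = mex{1} = 0
g(5) = mex{1} = 0
g(6) = mex{0} = 1
g(7) = mex{0} = 1
g(8) = mex{1} = 0
g(9) = mex{1} = 0
g(10) = mex{0} = 1
g(11) = mex{0} = 1
g(12) = mex{0,1} = 2
g(13) = mex{1} = 0
So g(13) = 0.

0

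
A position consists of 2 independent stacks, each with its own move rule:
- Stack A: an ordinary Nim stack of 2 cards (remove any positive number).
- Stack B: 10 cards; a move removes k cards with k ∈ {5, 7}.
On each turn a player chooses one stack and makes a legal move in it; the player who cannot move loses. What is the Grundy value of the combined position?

0

Stack A is a plain Nim stack of size 2, so its Grundy value is 2.
Grundy values for stack B (subtraction set {5, 7}):
g(0) = mex{} = 0
g(1) = mex{} = 0
g(2) = mex{} = 0
g(3) = mex{} = 0
g(4) = mex{} = 0
g(5) = mex{0} = 1
g(6) = mex{0} = 1
g(7) = mex{0} = 1
g(8) = mex{0} = 1
g(9) = mex{0} = 1
g(10) = mex{0,1} = 2
So g(10) = 2.
The value of a disjunctive sum is the nim-sum of the parts.
Combined value = 2 ⊕ 2 = 0.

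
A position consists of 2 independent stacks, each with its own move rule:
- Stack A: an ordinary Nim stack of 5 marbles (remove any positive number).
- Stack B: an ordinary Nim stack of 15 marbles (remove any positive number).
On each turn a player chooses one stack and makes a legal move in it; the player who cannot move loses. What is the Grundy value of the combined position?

10

Stack A is a plain Nim stack of size 5, so its Grundy value is 5.
Stack B is a plain Nim stack of size 15, so its Grundy value is 15.
The value of a disjunctive sum is the nim-sum of the parts.
Combined value = 5 XOR 15 = 10.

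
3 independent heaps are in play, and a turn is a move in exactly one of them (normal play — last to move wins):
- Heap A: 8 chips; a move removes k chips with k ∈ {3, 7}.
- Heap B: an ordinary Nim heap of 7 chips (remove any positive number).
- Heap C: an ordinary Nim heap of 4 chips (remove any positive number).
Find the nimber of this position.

Grundy values for heap A (subtraction set {3, 7}):
k:     0  1  2  3  4  5  6  7  8
g(k):  0  0  0  1  1  1  0  2  2
So g(8) = 2.
Heap B is a plain Nim heap of size 7, so its Grundy value is 7.
Heap C is a plain Nim heap of size 4, so its Grundy value is 4.
The value of a disjunctive sum is the nim-sum of the parts.
Combined value = 2 XOR 7 XOR 4 = 1.

1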